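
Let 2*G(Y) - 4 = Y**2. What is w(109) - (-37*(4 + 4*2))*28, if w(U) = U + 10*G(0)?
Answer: 12561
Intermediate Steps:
G(Y) = 2 + Y**2/2
w(U) = 20 + U (w(U) = U + 10*(2 + (1/2)*0**2) = U + 10*(2 + (1/2)*0) = U + 10*(2 + 0) = U + 10*2 = U + 20 = 20 + U)
w(109) - (-37*(4 + 4*2))*28 = (20 + 109) - (-37*(4 + 4*2))*28 = 129 - (-37*(4 + 8))*28 = 129 - (-37*12)*28 = 129 - (-444)*28 = 129 - 1*(-12432) = 129 + 12432 = 12561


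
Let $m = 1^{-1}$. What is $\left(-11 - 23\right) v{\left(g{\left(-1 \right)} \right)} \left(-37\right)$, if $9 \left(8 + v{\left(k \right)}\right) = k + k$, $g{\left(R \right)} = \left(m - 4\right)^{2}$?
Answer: $-7548$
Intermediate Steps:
$m = 1$
$g{\left(R \right)} = 9$ ($g{\left(R \right)} = \left(1 - 4\right)^{2} = \left(-3\right)^{2} = 9$)
$v{\left(k \right)} = -8 + \frac{2 k}{9}$ ($v{\left(k \right)} = -8 + \frac{k + k}{9} = -8 + \frac{2 k}{9}$)
$\left(-11 - 23\right) v{\left(g{\left(-1 \right)} \right)} \left(-37\right) = \left(-11 - 23\right) \left(-8 + \frac{2}{9} \cdot 9\right) \left(-37\right) = \left(-11 - 23\right) \left(-8 + 2\right) \left(-37\right) = \left(-34\right) \left(-6\right) \left(-37\right) = 204 \left(-37\right) = -7548$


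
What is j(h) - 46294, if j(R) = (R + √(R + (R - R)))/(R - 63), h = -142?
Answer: -9490128/205 - I*√142/205 ≈ -46293.0 - 0.058129*I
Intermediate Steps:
j(R) = (R + √R)/(-63 + R) (j(R) = (R + √(R + 0))/(-63 + R) = (R + √R)/(-63 + R))
j(h) - 46294 = (-142 + √(-142))/(-63 - 142) - 46294 = (-142 + I*√142)/(-205) - 46294 = -(-142 + I*√142)/205 - 46294 = (142/205 - I*√142/205) - 46294 = -9490128/205 - I*√142/205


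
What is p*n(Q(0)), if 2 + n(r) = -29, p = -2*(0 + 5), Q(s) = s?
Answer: 310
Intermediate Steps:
p = -10 (p = -2*5 = -10)
n(r) = -31 (n(r) = -2 - 29 = -31)
p*n(Q(0)) = -10*(-31) = 310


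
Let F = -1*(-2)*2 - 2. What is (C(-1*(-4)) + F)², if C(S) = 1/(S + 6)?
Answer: 441/100 ≈ 4.4100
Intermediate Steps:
F = 2 (F = 2*2 - 2 = 4 - 2 = 2)
C(S) = 1/(6 + S)
(C(-1*(-4)) + F)² = (1/(6 - 1*(-4)) + 2)² = (1/(6 + 4) + 2)² = (1/10 + 2)² = (⅒ + 2)² = (21/10)² = 441/100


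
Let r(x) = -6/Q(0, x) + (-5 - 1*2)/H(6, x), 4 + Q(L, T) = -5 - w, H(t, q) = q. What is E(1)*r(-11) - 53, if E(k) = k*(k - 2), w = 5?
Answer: -4163/77 ≈ -54.065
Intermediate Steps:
E(k) = k*(-2 + k)
Q(L, T) = -14 (Q(L, T) = -4 + (-5 - 1*5) = -4 + (-5 - 5) = -4 - 10 = -14)
r(x) = 3/7 - 7/x (r(x) = -6/(-14) + (-5 - 1*2)/x = -6*(-1/14) + (-5 - 2)/x = 3/7 - 7/x)
E(1)*r(-11) - 53 = (1*(-2 + 1))*(3/7 - 7/(-11)) - 53 = (1*(-1))*(3/7 - 7*(-1/11)) - 53 = -(3/7 + 7/11) - 53 = -1*82/77 - 53 = -82/77 - 53 = -4163/77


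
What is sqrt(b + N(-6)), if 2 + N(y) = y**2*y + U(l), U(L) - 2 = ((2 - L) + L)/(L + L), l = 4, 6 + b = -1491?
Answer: I*sqrt(6851)/2 ≈ 41.385*I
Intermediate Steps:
b = -1497 (b = -6 - 1491 = -1497)
U(L) = 2 + 1/L (U(L) = 2 + ((2 - L) + L)/(L + L) = 2 + 2/((2*L)) = 2 + 2*(1/(2*L)) = 2 + 1/L)
N(y) = 1/4 + y**3 (N(y) = -2 + (y**2*y + (2 + 1/4)) = -2 + (y**3 + (2 + 1/4)) = -2 + (y**3 + 9/4) = -2 + (9/4 + y**3) = 1/4 + y**3)
sqrt(b + N(-6)) = sqrt(-1497 + (1/4 + (-6)**3)) = sqrt(-1497 + (1/4 - 216)) = sqrt(-1497 - 863/4) = sqrt(-6851/4) = I*sqrt(6851)/2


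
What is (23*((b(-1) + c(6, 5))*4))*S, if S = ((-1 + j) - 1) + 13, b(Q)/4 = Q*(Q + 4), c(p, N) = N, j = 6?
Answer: -10948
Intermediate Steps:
b(Q) = 4*Q*(4 + Q) (b(Q) = 4*(Q*(Q + 4)) = 4*(Q*(4 + Q)) = 4*Q*(4 + Q))
S = 17 (S = ((-1 + 6) - 1) + 13 = (5 - 1) + 13 = 4 + 13 = 17)
(23*((b(-1) + c(6, 5))*4))*S = (23*((4*(-1)*(4 - 1) + 5)*4))*17 = (23*((4*(-1)*3 + 5)*4))*17 = (23*((-12 + 5)*4))*17 = (23*(-7*4))*17 = (23*(-28))*17 = -644*17 = -10948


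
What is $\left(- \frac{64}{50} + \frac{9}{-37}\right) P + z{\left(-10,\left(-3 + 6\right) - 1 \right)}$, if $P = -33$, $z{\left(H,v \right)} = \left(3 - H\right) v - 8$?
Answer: $\frac{63147}{925} \approx 68.267$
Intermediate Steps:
$z{\left(H,v \right)} = -8 + v \left(3 - H\right)$ ($z{\left(H,v \right)} = v \left(3 - H\right) - 8 = -8 + v \left(3 - H\right)$)
$\left(- \frac{64}{50} + \frac{9}{-37}\right) P + z{\left(-10,\left(-3 + 6\right) - 1 \right)} = \left(- \frac{64}{50} + \frac{9}{-37}\right) \left(-33\right) - \left(8 - 13 \left(\left(-3 + 6\right) - 1\right)\right) = \left(\left(-64\right) \frac{1}{50} + 9 \left(- \frac{1}{37}\right)\right) \left(-33\right) - \left(8 - 13 \left(3 - 1\right)\right) = \left(- \frac{32}{25} - \frac{9}{37}\right) \left(-33\right) - \left(2 - 20\right) = \left(- \frac{1409}{925}\right) \left(-33\right) + \left(-8 + 6 + 20\right) = \frac{46497}{925} + 18 = \frac{63147}{925}$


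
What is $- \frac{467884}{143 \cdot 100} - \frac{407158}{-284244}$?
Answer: $- \frac{15896357537}{508086150} \approx -31.287$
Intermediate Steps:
$- \frac{467884}{143 \cdot 100} - \frac{407158}{-284244} = - \frac{467884}{14300} - - \frac{203579}{142122} = \left(-467884\right) \frac{1}{14300} + \frac{203579}{142122} = - \frac{116971}{3575} + \frac{203579}{142122} = - \frac{15896357537}{508086150}$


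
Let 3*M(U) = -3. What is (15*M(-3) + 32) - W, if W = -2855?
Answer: 2872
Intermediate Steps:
M(U) = -1 (M(U) = (⅓)*(-3) = -1)
(15*M(-3) + 32) - W = (15*(-1) + 32) - 1*(-2855) = (-15 + 32) + 2855 = 17 + 2855 = 2872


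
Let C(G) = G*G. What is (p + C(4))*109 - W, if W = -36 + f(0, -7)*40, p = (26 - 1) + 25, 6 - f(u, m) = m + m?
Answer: 6430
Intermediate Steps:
f(u, m) = 6 - 2*m (f(u, m) = 6 - (m + m) = 6 - 2*m)
p = 50 (p = 25 + 25 = 50)
C(G) = G**2
W = 764 (W = -36 + (6 - 2*(-7))*40 = -36 + (6 + 14)*40 = -36 + 20*40 = -36 + 800 = 764)
(p + C(4))*109 - W = (50 + 4**2)*109 - 1*764 = (50 + 16)*109 - 764 = 66*109 - 764 = 7194 - 764 = 6430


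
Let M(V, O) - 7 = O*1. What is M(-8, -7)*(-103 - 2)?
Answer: 0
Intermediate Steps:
M(V, O) = 7 + O (M(V, O) = 7 + O*1 = 7 + O)
M(-8, -7)*(-103 - 2) = (7 - 7)*(-103 - 2) = 0*(-105) = 0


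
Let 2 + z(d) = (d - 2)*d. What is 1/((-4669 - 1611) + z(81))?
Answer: 1/117 ≈ 0.0085470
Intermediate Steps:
z(d) = -2 + d*(-2 + d) (z(d) = -2 + (d - 2)*d = -2 + (-2 + d)*d = -2 + d*(-2 + d))
1/((-4669 - 1611) + z(81)) = 1/((-4669 - 1611) + (-2 + 81**2 - 2*81)) = 1/(-6280 + (-2 + 6561 - 162)) = 1/(-6280 + 6397) = 1/117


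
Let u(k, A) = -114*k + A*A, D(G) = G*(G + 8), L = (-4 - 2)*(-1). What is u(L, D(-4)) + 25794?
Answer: 25366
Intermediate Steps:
L = 6 (L = -6*(-1) = 6)
D(G) = G*(8 + G)
u(k, A) = A² - 114*k (u(k, A) = -114*k + A² = A² - 114*k)
u(L, D(-4)) + 25794 = ((-4*(8 - 4))² - 114*6) + 25794 = ((-4*4)² - 684) + 25794 = ((-16)² - 684) + 25794 = (256 - 684) + 25794 = -428 + 25794 = 25366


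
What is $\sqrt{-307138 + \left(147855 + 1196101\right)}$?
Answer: $3 \sqrt{115202} \approx 1018.2$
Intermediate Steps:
$\sqrt{-307138 + \left(147855 + 1196101\right)} = \sqrt{-307138 + 1343956} = \sqrt{1036818} = 3 \sqrt{115202}$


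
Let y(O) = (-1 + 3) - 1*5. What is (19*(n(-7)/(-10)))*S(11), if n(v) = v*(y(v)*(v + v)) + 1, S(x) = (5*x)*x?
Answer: 673607/2 ≈ 3.3680e+5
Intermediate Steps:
S(x) = 5*x**2
y(O) = -3 (y(O) = 2 - 5 = -3)
n(v) = 1 - 6*v**2 (n(v) = v*(-3*(v + v)) + 1 = v*(-6*v) + 1 = -6*v**2 + 1 = 1 - 6*v**2)
(19*(n(-7)/(-10)))*S(11) = (19*((1 - 6*(-7)**2)/(-10)))*(5*11**2) = (19*((1 - 6*49)*(-1/10)))*(5*121) = (19*((1 - 294)*(-1/10)))*605 = (19*(-293*(-1/10)))*605 = (19*(293/10))*605 = (5567/10)*605 = 673607/2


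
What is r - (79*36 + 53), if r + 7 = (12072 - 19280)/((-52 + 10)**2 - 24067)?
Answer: -64760704/22303 ≈ -2903.7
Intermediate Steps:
r = -148913/22303 (r = -7 + (12072 - 19280)/((-52 + 10)**2 - 24067) = -7 - 7208/((-42)**2 - 24067) = -7 - 7208/(1764 - 24067) = -7 - 7208/(-22303) = -7 - 7208*(-1/22303) = -7 + 7208/22303 = -148913/22303 ≈ -6.6768)
r - (79*36 + 53) = -148913/22303 - (79*36 + 53) = -148913/22303 - (2844 + 53) = -148913/22303 - 1*2897 = -148913/22303 - 2897 = -64760704/22303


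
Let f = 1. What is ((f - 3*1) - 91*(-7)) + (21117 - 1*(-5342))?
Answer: 27094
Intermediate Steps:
((f - 3*1) - 91*(-7)) + (21117 - 1*(-5342)) = ((1 - 3*1) - 91*(-7)) + (21117 - 1*(-5342)) = ((1 - 3) + 637) + (21117 + 5342) = (-2 + 637) + 26459 = 635 + 26459 = 27094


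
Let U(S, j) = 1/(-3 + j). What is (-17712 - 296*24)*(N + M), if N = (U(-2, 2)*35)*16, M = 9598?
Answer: -224287008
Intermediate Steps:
N = -560 (N = (35/(-3 + 2))*16 = (35/(-1))*16 = -1*35*16 = -35*16 = -560)
(-17712 - 296*24)*(N + M) = (-17712 - 296*24)*(-560 + 9598) = (-17712 - 7104)*9038 = -24816*9038 = -224287008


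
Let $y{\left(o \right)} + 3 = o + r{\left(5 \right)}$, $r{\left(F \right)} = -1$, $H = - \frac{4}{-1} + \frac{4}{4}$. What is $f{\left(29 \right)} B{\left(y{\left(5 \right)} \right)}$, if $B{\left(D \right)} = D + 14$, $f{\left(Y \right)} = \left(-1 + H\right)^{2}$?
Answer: $240$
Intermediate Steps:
$H = 5$ ($H = \left(-4\right) \left(-1\right) + 4 \cdot \frac{1}{4} = 4 + 1 = 5$)
$y{\left(o \right)} = -4 + o$ ($y{\left(o \right)} = -3 + \left(o - 1\right) = -3 + \left(-1 + o\right) = -4 + o$)
$f{\left(Y \right)} = 16$ ($f{\left(Y \right)} = \left(-1 + 5\right)^{2} = 4^{2} = 16$)
$B{\left(D \right)} = 14 + D$
$f{\left(29 \right)} B{\left(y{\left(5 \right)} \right)} = 16 \left(14 + \left(-4 + 5\right)\right) = 16 \left(14 + 1\right) = 16 \cdot 15 = 240$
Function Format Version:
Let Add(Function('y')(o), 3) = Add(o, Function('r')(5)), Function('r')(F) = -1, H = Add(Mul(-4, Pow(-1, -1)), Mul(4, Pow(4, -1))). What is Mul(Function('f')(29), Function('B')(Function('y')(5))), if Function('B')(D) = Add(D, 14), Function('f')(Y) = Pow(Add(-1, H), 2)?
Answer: 240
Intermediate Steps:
H = 5 (H = Add(Mul(-4, -1), Mul(4, Rational(1, 4))) = Add(4, 1) = 5)
Function('y')(o) = Add(-4, o) (Function('y')(o) = Add(-3, Add(o, -1)) = Add(-3, Add(-1, o)) = Add(-4, o))
Function('f')(Y) = 16 (Function('f')(Y) = Pow(Add(-1, 5), 2) = Pow(4, 2) = 16)
Function('B')(D) = Add(14, D)
Mul(Function('f')(29), Function('B')(Function('y')(5))) = Mul(16, Add(14, Add(-4, 5))) = Mul(16, Add(14, 1)) = Mul(16, 15) = 240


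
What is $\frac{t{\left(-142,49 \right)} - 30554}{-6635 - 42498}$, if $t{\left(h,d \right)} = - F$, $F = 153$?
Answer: $\frac{30707}{49133} \approx 0.62498$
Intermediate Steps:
$t{\left(h,d \right)} = -153$ ($t{\left(h,d \right)} = \left(-1\right) 153 = -153$)
$\frac{t{\left(-142,49 \right)} - 30554}{-6635 - 42498} = \frac{-153 - 30554}{-6635 - 42498} = - \frac{30707}{-49133} = \left(-30707\right) \left(- \frac{1}{49133}\right) = \frac{30707}{49133}$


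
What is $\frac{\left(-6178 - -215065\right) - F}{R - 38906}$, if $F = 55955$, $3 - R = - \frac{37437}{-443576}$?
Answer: $- \frac{67836964832}{17256474565} \approx -3.9311$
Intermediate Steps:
$R = \frac{1293291}{443576}$ ($R = 3 - - \frac{37437}{-443576} = 3 - \left(-37437\right) \left(- \frac{1}{443576}\right) = 3 - \frac{37437}{443576} = \frac{1293291}{443576} \approx 2.9156$)
$\frac{\left(-6178 - -215065\right) - F}{R - 38906} = \frac{\left(-6178 - -215065\right) - 55955}{\frac{1293291}{443576} - 38906} = \frac{\left(-6178 + 215065\right) - 55955}{\frac{1293291}{443576} - 38906} = \frac{208887 - 55955}{- \frac{17256474565}{443576}} = 152932 \left(- \frac{443576}{17256474565}\right) = - \frac{67836964832}{17256474565}$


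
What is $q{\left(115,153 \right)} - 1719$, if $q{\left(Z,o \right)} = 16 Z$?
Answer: $121$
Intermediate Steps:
$q{\left(115,153 \right)} - 1719 = 16 \cdot 115 - 1719 = 1840 - 1719 = 121$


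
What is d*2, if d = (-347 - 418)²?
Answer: 1170450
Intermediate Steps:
d = 585225 (d = (-765)² = 585225)
d*2 = 585225*2 = 1170450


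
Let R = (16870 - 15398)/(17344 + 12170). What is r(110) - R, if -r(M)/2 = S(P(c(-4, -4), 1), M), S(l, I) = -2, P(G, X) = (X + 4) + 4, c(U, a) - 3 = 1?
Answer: 58292/14757 ≈ 3.9501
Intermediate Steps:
c(U, a) = 4 (c(U, a) = 3 + 1 = 4)
P(G, X) = 8 + X (P(G, X) = (4 + X) + 4 = 8 + X)
R = 736/14757 (R = 1472/29514 = 1472*(1/29514) = 736/14757 ≈ 0.049875)
r(M) = 4 (r(M) = -2*(-2) = 4)
r(110) - R = 4 - 1*736/14757 = 4 - 736/14757 = 58292/14757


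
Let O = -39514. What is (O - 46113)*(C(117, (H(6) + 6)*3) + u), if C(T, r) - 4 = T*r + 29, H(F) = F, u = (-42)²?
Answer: -514532643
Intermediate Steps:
u = 1764
C(T, r) = 33 + T*r (C(T, r) = 4 + (T*r + 29) = 4 + (29 + T*r) = 33 + T*r)
(O - 46113)*(C(117, (H(6) + 6)*3) + u) = (-39514 - 46113)*((33 + 117*((6 + 6)*3)) + 1764) = -85627*((33 + 117*(12*3)) + 1764) = -85627*((33 + 117*36) + 1764) = -85627*((33 + 4212) + 1764) = -85627*(4245 + 1764) = -85627*6009 = -514532643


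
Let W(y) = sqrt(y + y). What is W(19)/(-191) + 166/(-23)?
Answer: -166/23 - sqrt(38)/191 ≈ -7.2497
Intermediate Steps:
W(y) = sqrt(2)*sqrt(y) (W(y) = sqrt(2*y) = sqrt(2)*sqrt(y))
W(19)/(-191) + 166/(-23) = (sqrt(2)*sqrt(19))/(-191) + 166/(-23) = sqrt(38)*(-1/191) + 166*(-1/23) = -sqrt(38)/191 - 166/23 = -166/23 - sqrt(38)/191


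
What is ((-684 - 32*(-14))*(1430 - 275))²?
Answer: 74299856400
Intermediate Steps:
((-684 - 32*(-14))*(1430 - 275))² = ((-684 + 448)*1155)² = (-236*1155)² = (-272580)² = 74299856400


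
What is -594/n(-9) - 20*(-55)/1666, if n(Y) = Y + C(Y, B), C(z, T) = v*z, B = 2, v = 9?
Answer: 30239/4165 ≈ 7.2603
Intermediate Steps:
C(z, T) = 9*z
n(Y) = 10*Y (n(Y) = Y + 9*Y = 10*Y)
-594/n(-9) - 20*(-55)/1666 = -594/(10*(-9)) - 20*(-55)/1666 = -594/(-90) + 1100*(1/1666) = -594*(-1/90) + 550/833 = 33/5 + 550/833 = 30239/4165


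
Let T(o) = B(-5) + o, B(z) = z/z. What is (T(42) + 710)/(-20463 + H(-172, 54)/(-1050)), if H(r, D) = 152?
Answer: -395325/10743151 ≈ -0.036798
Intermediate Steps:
B(z) = 1
T(o) = 1 + o
(T(42) + 710)/(-20463 + H(-172, 54)/(-1050)) = ((1 + 42) + 710)/(-20463 + 152/(-1050)) = (43 + 710)/(-20463 + 152*(-1/1050)) = 753/(-20463 - 76/525) = 753/(-10743151/525) = 753*(-525/10743151) = -395325/10743151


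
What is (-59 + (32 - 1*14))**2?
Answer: 1681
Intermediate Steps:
(-59 + (32 - 1*14))**2 = (-59 + (32 - 14))**2 = (-59 + 18)**2 = (-41)**2 = 1681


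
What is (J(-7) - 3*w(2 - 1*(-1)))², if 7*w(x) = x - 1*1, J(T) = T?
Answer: 3025/49 ≈ 61.735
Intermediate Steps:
w(x) = -⅐ + x/7 (w(x) = (x - 1*1)/7 = (x - 1)/7 = (-1 + x)/7 = -⅐ + x/7)
(J(-7) - 3*w(2 - 1*(-1)))² = (-7 - 3*(-⅐ + (2 - 1*(-1))/7))² = (-7 - 3*(-⅐ + (2 + 1)/7))² = (-7 - 3*(-⅐ + (⅐)*3))² = (-7 - 3*(-⅐ + 3/7))² = (-7 - 3*2/7)² = (-7 - 6/7)² = (-55/7)² = 3025/49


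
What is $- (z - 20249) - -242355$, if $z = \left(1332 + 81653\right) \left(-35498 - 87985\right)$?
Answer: $10247499359$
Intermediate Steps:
$z = -10247236755$ ($z = 82985 \left(-123483\right) = -10247236755$)
$- (z - 20249) - -242355 = - (-10247236755 - 20249) - -242355 = - (-10247236755 - 20249) + 242355 = \left(-1\right) \left(-10247257004\right) + 242355 = 10247257004 + 242355 = 10247499359$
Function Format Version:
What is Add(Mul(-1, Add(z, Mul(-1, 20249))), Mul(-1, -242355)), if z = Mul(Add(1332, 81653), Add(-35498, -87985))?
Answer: 10247499359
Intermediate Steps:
z = -10247236755 (z = Mul(82985, -123483) = -10247236755)
Add(Mul(-1, Add(z, Mul(-1, 20249))), Mul(-1, -242355)) = Add(Mul(-1, Add(-10247236755, Mul(-1, 20249))), Mul(-1, -242355)) = Add(Mul(-1, Add(-10247236755, -20249)), 242355) = Add(Mul(-1, -10247257004), 242355) = Add(10247257004, 242355) = 10247499359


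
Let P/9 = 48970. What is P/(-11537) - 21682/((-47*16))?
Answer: -489661/52264 ≈ -9.3690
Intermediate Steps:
P = 440730 (P = 9*48970 = 440730)
P/(-11537) - 21682/((-47*16)) = 440730/(-11537) - 21682/((-47*16)) = 440730*(-1/11537) - 21682/(-752) = -5310/139 - 21682*(-1/752) = -5310/139 + 10841/376 = -489661/52264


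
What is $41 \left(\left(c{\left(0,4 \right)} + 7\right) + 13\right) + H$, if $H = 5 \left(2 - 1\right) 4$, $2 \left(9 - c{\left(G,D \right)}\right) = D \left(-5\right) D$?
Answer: $2849$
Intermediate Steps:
$c{\left(G,D \right)} = 9 + \frac{5 D^{2}}{2}$ ($c{\left(G,D \right)} = 9 - \frac{D \left(-5\right) D}{2} = 9 - \frac{- 5 D D}{2} = 9 - \frac{\left(-5\right) D^{2}}{2} = 9 + \frac{5 D^{2}}{2}$)
$H = 20$ ($H = 5 \cdot 1 \cdot 4 = 5 \cdot 4 = 20$)
$41 \left(\left(c{\left(0,4 \right)} + 7\right) + 13\right) + H = 41 \left(\left(\left(9 + \frac{5 \cdot 4^{2}}{2}\right) + 7\right) + 13\right) + 20 = 41 \left(\left(\left(9 + \frac{5}{2} \cdot 16\right) + 7\right) + 13\right) + 20 = 41 \left(\left(\left(9 + 40\right) + 7\right) + 13\right) + 20 = 41 \left(\left(49 + 7\right) + 13\right) + 20 = 41 \left(56 + 13\right) + 20 = 41 \cdot 69 + 20 = 2829 + 20 = 2849$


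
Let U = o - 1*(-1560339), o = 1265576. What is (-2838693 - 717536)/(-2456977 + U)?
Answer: -3556229/368938 ≈ -9.6391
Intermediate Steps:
U = 2825915 (U = 1265576 - 1*(-1560339) = 1265576 + 1560339 = 2825915)
(-2838693 - 717536)/(-2456977 + U) = (-2838693 - 717536)/(-2456977 + 2825915) = -3556229/368938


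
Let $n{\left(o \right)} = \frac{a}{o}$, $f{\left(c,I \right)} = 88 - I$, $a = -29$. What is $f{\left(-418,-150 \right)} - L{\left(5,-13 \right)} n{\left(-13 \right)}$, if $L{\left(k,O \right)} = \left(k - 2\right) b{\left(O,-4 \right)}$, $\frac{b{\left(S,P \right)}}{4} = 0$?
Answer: $238$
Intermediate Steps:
$b{\left(S,P \right)} = 0$ ($b{\left(S,P \right)} = 4 \cdot 0 = 0$)
$L{\left(k,O \right)} = 0$ ($L{\left(k,O \right)} = \left(k - 2\right) 0 = \left(-2 + k\right) 0 = 0$)
$n{\left(o \right)} = - \frac{29}{o}$
$f{\left(-418,-150 \right)} - L{\left(5,-13 \right)} n{\left(-13 \right)} = \left(88 - -150\right) - 0 \left(- \frac{29}{-13}\right) = \left(88 + 150\right) - 0 \left(\left(-29\right) \left(- \frac{1}{13}\right)\right) = 238 - 0 \cdot \frac{29}{13} = 238 - 0 = 238 + 0 = 238$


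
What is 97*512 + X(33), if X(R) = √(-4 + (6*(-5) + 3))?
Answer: 49664 + I*√31 ≈ 49664.0 + 5.5678*I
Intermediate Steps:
X(R) = I*√31 (X(R) = √(-4 + (-30 + 3)) = √(-4 - 27) = √(-31) = I*√31)
97*512 + X(33) = 97*512 + I*√31 = 49664 + I*√31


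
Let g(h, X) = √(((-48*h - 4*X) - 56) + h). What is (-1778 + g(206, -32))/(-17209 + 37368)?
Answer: -1778/20159 + 31*I*√10/20159 ≈ -0.088199 + 0.0048629*I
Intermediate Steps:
g(h, X) = √(-56 - 47*h - 4*X) (g(h, X) = √((-56 - 48*h - 4*X) + h) = √(-56 - 47*h - 4*X))
(-1778 + g(206, -32))/(-17209 + 37368) = (-1778 + √(-56 - 47*206 - 4*(-32)))/(-17209 + 37368) = (-1778 + √(-56 - 9682 + 128))/20159 = (-1778 + √(-9610))*(1/20159) = (-1778 + 31*I*√10)*(1/20159) = -1778/20159 + 31*I*√10/20159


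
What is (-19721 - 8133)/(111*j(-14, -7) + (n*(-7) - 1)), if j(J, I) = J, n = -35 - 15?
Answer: 27854/1205 ≈ 23.115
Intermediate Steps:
n = -50
(-19721 - 8133)/(111*j(-14, -7) + (n*(-7) - 1)) = (-19721 - 8133)/(111*(-14) + (-50*(-7) - 1)) = -27854/(-1554 + (350 - 1)) = -27854/(-1554 + 349) = -27854/(-1205) = -27854*(-1/1205) = 27854/1205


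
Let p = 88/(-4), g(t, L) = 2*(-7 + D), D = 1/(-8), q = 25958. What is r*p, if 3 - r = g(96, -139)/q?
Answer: -3427083/51916 ≈ -66.012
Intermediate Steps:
D = -1/8 ≈ -0.12500
g(t, L) = -57/4 (g(t, L) = 2*(-7 - 1/8) = 2*(-57/8) = -57/4)
p = -22 (p = 88*(-1/4) = -22)
r = 311553/103832 (r = 3 - (-57)/(4*25958) = 3 - 1*(-57/103832) = 3 + 57/103832 = 311553/103832 ≈ 3.0005)
r*p = (311553/103832)*(-22) = -3427083/51916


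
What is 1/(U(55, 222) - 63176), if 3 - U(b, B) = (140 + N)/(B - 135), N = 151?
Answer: -29/1832114 ≈ -1.5829e-5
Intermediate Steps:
U(b, B) = 3 - 291/(-135 + B) (U(b, B) = 3 - (140 + 151)/(B - 135) = 3 - 291/(-135 + B))
1/(U(55, 222) - 63176) = 1/(3*(-232 + 222)/(-135 + 222) - 63176) = 1/(3*(-10)/87 - 63176) = 1/(3*(1/87)*(-10) - 63176) = 1/(-10/29 - 63176) = 1/(-1832114/29) = -29/1832114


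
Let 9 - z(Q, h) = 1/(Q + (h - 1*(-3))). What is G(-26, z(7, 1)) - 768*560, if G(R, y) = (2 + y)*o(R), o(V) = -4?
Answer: -4731360/11 ≈ -4.3012e+5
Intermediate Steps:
z(Q, h) = 9 - 1/(3 + Q + h) (z(Q, h) = 9 - 1/(Q + (h - 1*(-3))) = 9 - 1/(Q + (h + 3)) = 9 - 1/(Q + (3 + h)) = 9 - 1/(3 + Q + h))
G(R, y) = -8 - 4*y (G(R, y) = (2 + y)*(-4) = -8 - 4*y)
G(-26, z(7, 1)) - 768*560 = (-8 - 4*(26 + 9*7 + 9*1)/(3 + 7 + 1)) - 768*560 = (-8 - 4*(26 + 63 + 9)/11) - 430080 = (-8 - 4*98/11) - 430080 = (-8 - 392/11) - 430080 = -480/11 - 430080 = -4731360/11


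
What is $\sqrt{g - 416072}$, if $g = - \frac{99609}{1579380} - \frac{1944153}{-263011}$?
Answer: $\frac{i \sqrt{1994249230610485511873478345}}{69232385530} \approx 645.03 i$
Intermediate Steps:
$g = \frac{1014786034147}{138464771060}$ ($g = \left(-99609\right) \frac{1}{1579380} - - \frac{1944153}{263011} = - \frac{33203}{526460} + \frac{1944153}{263011} = \frac{1014786034147}{138464771060} \approx 7.3288$)
$\sqrt{g - 416072} = \sqrt{\frac{1014786034147}{138464771060} - 416072} = \sqrt{- \frac{57610299438442173}{138464771060}} = \frac{i \sqrt{1994249230610485511873478345}}{69232385530}$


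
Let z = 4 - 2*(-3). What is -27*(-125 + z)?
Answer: 3105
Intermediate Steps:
z = 10 (z = 4 + 6 = 10)
-27*(-125 + z) = -27*(-125 + 10) = -27*(-115) = 3105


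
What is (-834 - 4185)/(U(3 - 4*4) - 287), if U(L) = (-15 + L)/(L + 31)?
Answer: 6453/371 ≈ 17.394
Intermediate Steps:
U(L) = (-15 + L)/(31 + L)
(-834 - 4185)/(U(3 - 4*4) - 287) = (-834 - 4185)/((-15 + (3 - 4*4))/(31 + (3 - 4*4)) - 287) = -5019/((-15 + (3 - 16))/(31 + (3 - 16)) - 287) = -5019/((-15 - 13)/(31 - 13) - 287) = -5019/(-28/18 - 287) = -5019/((1/18)*(-28) - 287) = -5019/(-14/9 - 287) = -5019/(-2597/9) = -5019*(-9/2597) = 6453/371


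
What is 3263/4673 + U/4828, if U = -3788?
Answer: -486890/5640311 ≈ -0.086323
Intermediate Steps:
3263/4673 + U/4828 = 3263/4673 - 3788/4828 = 3263*(1/4673) - 3788*1/4828 = 3263/4673 - 947/1207 = -486890/5640311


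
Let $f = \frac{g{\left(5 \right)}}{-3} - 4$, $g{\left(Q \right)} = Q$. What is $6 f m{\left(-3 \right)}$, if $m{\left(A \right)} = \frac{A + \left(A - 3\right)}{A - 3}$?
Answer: $-51$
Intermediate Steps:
$m{\left(A \right)} = \frac{-3 + 2 A}{-3 + A}$ ($m{\left(A \right)} = \frac{A + \left(A - 3\right)}{-3 + A} = \frac{A + \left(-3 + A\right)}{-3 + A} = \frac{-3 + 2 A}{-3 + A}$)
$f = - \frac{17}{3}$ ($f = \frac{5}{-3} - 4 = 5 \left(- \frac{1}{3}\right) - 4 = - \frac{5}{3} - 4 = - \frac{17}{3} \approx -5.6667$)
$6 f m{\left(-3 \right)} = 6 \left(- \frac{17}{3}\right) \frac{-3 + 2 \left(-3\right)}{-3 - 3} = - 34 \frac{-3 - 6}{-6} = - 34 \left(\left(- \frac{1}{6}\right) \left(-9\right)\right) = \left(-34\right) \frac{3}{2} = -51$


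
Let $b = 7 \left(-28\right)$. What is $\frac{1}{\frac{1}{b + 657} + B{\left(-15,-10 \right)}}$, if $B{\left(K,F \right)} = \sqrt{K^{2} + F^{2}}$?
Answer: $- \frac{461}{69069324} + \frac{1062605 \sqrt{13}}{69069324} \approx 0.055463$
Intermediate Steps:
$b = -196$
$B{\left(K,F \right)} = \sqrt{F^{2} + K^{2}}$
$\frac{1}{\frac{1}{b + 657} + B{\left(-15,-10 \right)}} = \frac{1}{\frac{1}{-196 + 657} + \sqrt{\left(-10\right)^{2} + \left(-15\right)^{2}}} = \frac{1}{\frac{1}{461} + \sqrt{100 + 225}} = \frac{1}{\frac{1}{461} + \sqrt{325}} = \frac{1}{\frac{1}{461} + 5 \sqrt{13}}$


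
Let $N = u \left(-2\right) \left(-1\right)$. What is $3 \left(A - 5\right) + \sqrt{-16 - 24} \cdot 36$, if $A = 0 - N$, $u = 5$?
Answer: $-45 + 72 i \sqrt{10} \approx -45.0 + 227.68 i$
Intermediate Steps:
$N = 10$ ($N = 5 \left(-2\right) \left(-1\right) = \left(-10\right) \left(-1\right) = 10$)
$A = -10$ ($A = 0 - 10 = -10$)
$3 \left(A - 5\right) + \sqrt{-16 - 24} \cdot 36 = 3 \left(-10 - 5\right) + \sqrt{-16 - 24} \cdot 36 = 3 \left(-15\right) + \sqrt{-40} \cdot 36 = -45 + 2 i \sqrt{10} \cdot 36 = -45 + 72 i \sqrt{10}$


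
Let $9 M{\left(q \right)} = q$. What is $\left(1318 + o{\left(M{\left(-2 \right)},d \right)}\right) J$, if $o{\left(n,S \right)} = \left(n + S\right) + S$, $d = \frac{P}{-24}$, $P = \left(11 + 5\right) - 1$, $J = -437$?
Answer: $- \frac{20711615}{36} \approx -5.7532 \cdot 10^{5}$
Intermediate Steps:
$M{\left(q \right)} = \frac{q}{9}$
$P = 15$ ($P = 16 - 1 = 15$)
$d = - \frac{5}{8}$ ($d = \frac{15}{-24} = 15 \left(- \frac{1}{24}\right) = - \frac{5}{8} \approx -0.625$)
$o{\left(n,S \right)} = n + 2 S$ ($o{\left(n,S \right)} = \left(S + n\right) + S = n + 2 S$)
$\left(1318 + o{\left(M{\left(-2 \right)},d \right)}\right) J = \left(1318 + \left(\frac{1}{9} \left(-2\right) + 2 \left(- \frac{5}{8}\right)\right)\right) \left(-437\right) = \left(1318 - \frac{53}{36}\right) \left(-437\right) = \frac{47395}{36} \left(-437\right) = - \frac{20711615}{36}$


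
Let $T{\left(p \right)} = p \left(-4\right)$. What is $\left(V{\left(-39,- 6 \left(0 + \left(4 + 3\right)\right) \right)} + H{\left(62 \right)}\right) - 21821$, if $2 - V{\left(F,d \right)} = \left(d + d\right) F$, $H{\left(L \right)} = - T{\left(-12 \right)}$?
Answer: $-25143$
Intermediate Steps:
$T{\left(p \right)} = - 4 p$
$H{\left(L \right)} = -48$ ($H{\left(L \right)} = - \left(-4\right) \left(-12\right) = \left(-1\right) 48 = -48$)
$V{\left(F,d \right)} = 2 - 2 F d$ ($V{\left(F,d \right)} = 2 - \left(d + d\right) F = 2 - 2 d F = 2 - 2 F d$)
$\left(V{\left(-39,- 6 \left(0 + \left(4 + 3\right)\right) \right)} + H{\left(62 \right)}\right) - 21821 = \left(\left(2 - - 78 \left(- 6 \left(0 + \left(4 + 3\right)\right)\right)\right) - 48\right) - 21821 = \left(\left(2 - - 78 \left(- 6 \left(0 + 7\right)\right)\right) - 48\right) - 21821 = \left(\left(2 - - 78 \left(\left(-6\right) 7\right)\right) - 48\right) - 21821 = \left(\left(2 - \left(-78\right) \left(-42\right)\right) - 48\right) - 21821 = \left(\left(2 - 3276\right) - 48\right) - 21821 = \left(-3274 - 48\right) - 21821 = -3322 - 21821 = -25143$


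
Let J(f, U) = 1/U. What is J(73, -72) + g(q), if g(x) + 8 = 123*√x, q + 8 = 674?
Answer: -577/72 + 369*√74 ≈ 3166.2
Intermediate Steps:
q = 666 (q = -8 + 674 = 666)
g(x) = -8 + 123*√x
J(73, -72) + g(q) = 1/(-72) + (-8 + 123*√666) = -1/72 + (-8 + 123*(3*√74)) = -1/72 + (-8 + 369*√74) = -577/72 + 369*√74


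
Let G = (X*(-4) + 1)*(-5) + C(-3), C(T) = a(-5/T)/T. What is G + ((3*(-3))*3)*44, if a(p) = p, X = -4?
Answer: -11462/9 ≈ -1273.6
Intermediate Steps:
C(T) = -5/T² (C(T) = (-5/T)/T = -5/T²)
G = -770/9 (G = (-4*(-4) + 1)*(-5) - 5/(-3)² = (16 + 1)*(-5) - 5*⅑ = 17*(-5) - 5/9 = -85 - 5/9 = -770/9 ≈ -85.556)
G + ((3*(-3))*3)*44 = -770/9 + ((3*(-3))*3)*44 = -770/9 - 9*3*44 = -770/9 - 27*44 = -770/9 - 1188 = -11462/9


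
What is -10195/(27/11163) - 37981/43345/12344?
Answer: -20297465901296429/4815456120 ≈ -4.2151e+6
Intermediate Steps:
-10195/(27/11163) - 37981/43345/12344 = -10195/(27*(1/11163)) - 37981*1/43345*(1/12344) = -10195/9/3721 - 37981/43345*1/12344 = -10195*3721/9 - 37981/535050680 = -37935595/9 - 37981/535050680 = -20297465901296429/4815456120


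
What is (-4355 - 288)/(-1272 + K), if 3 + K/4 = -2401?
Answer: 4643/10888 ≈ 0.42643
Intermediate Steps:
K = -9616 (K = -12 + 4*(-2401) = -12 - 9604 = -9616)
(-4355 - 288)/(-1272 + K) = (-4355 - 288)/(-1272 - 9616) = -4643/(-10888) = -4643*(-1/10888) = 4643/10888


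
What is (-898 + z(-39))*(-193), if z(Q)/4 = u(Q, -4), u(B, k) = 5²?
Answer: 154014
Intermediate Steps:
u(B, k) = 25
z(Q) = 100 (z(Q) = 4*25 = 100)
(-898 + z(-39))*(-193) = (-898 + 100)*(-193) = -798*(-193) = 154014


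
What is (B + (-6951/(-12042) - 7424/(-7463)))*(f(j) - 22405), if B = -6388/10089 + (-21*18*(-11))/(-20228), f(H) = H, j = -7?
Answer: -35780521430620168/2177182191543 ≈ -16434.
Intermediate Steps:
B = -85583263/102040146 (B = -6388*1/10089 - 378*(-11)*(-1/20228) = -6388/10089 + 4158*(-1/20228) = -6388/10089 - 2079/10114 = -85583263/102040146 ≈ -0.83872)
(B + (-6951/(-12042) - 7424/(-7463)))*(f(j) - 22405) = (-85583263/102040146 + (-6951/(-12042) - 7424/(-7463)))*(-7 - 22405) = (-85583263/102040146 + (-6951*(-1/12042) - 7424*(-1/7463)))*(-22412) = (-85583263/102040146 + (2317/4014 + 7424/7463))*(-22412) = (-85583263/102040146 + 47091707/29956482)*(-22412) = (20754362778782/28303368490059)*(-22412) = -35780521430620168/2177182191543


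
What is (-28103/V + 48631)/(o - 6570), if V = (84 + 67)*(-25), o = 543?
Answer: -61203376/7583975 ≈ -8.0701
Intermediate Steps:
V = -3775 (V = 151*(-25) = -3775)
(-28103/V + 48631)/(o - 6570) = (-28103/(-3775) + 48631)/(543 - 6570) = (-28103*(-1/3775) + 48631)/(-6027) = (28103/3775 + 48631)*(-1/6027) = (183610128/3775)*(-1/6027) = -61203376/7583975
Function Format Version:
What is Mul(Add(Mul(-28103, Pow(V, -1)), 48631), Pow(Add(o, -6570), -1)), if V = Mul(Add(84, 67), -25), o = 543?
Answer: Rational(-61203376, 7583975) ≈ -8.0701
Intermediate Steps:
V = -3775 (V = Mul(151, -25) = -3775)
Mul(Add(Mul(-28103, Pow(V, -1)), 48631), Pow(Add(o, -6570), -1)) = Mul(Add(Mul(-28103, Pow(-3775, -1)), 48631), Pow(Add(543, -6570), -1)) = Mul(Add(Mul(-28103, Rational(-1, 3775)), 48631), Pow(-6027, -1)) = Mul(Add(Rational(28103, 3775), 48631), Rational(-1, 6027)) = Mul(Rational(183610128, 3775), Rational(-1, 6027)) = Rational(-61203376, 7583975)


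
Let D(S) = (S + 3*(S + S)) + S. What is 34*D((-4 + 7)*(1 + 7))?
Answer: 6528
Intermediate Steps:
D(S) = 8*S (D(S) = (S + 3*(2*S)) + S = (S + 6*S) + S = 7*S + S = 8*S)
34*D((-4 + 7)*(1 + 7)) = 34*(8*((-4 + 7)*(1 + 7))) = 34*(8*(3*8)) = 34*(8*24) = 34*192 = 6528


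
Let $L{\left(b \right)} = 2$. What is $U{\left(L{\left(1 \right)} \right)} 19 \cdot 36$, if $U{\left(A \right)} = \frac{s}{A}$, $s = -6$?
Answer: $-2052$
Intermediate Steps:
$U{\left(A \right)} = - \frac{6}{A}$
$U{\left(L{\left(1 \right)} \right)} 19 \cdot 36 = - \frac{6}{2} \cdot 19 \cdot 36 = \left(-6\right) \frac{1}{2} \cdot 19 \cdot 36 = \left(-3\right) 19 \cdot 36 = \left(-57\right) 36 = -2052$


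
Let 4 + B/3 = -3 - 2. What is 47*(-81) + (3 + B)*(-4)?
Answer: -3711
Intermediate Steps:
B = -27 (B = -12 + 3*(-3 - 2) = -12 + 3*(-5) = -12 - 15 = -27)
47*(-81) + (3 + B)*(-4) = 47*(-81) + (3 - 27)*(-4) = -3807 - 24*(-4) = -3807 + 96 = -3711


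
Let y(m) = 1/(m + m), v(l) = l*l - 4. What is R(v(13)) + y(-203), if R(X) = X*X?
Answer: 11053349/406 ≈ 27225.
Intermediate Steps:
v(l) = -4 + l² (v(l) = l² - 4 = -4 + l²)
y(m) = 1/(2*m)
R(X) = X²
R(v(13)) + y(-203) = (-4 + 13²)² + (½)/(-203) = (-4 + 169)² + (½)*(-1/203) = 165² - 1/406 = 27225 - 1/406 = 11053349/406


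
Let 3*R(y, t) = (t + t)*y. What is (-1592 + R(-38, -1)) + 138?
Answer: -4286/3 ≈ -1428.7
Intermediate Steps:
R(y, t) = 2*t*y/3 (R(y, t) = ((t + t)*y)/3 = ((2*t)*y)/3 = (2*t*y)/3 = 2*t*y/3)
(-1592 + R(-38, -1)) + 138 = (-1592 + (⅔)*(-1)*(-38)) + 138 = (-1592 + 76/3) + 138 = -4700/3 + 138 = -4286/3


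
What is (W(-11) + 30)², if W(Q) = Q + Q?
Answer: 64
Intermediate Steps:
W(Q) = 2*Q
(W(-11) + 30)² = (2*(-11) + 30)² = (-22 + 30)² = 8² = 64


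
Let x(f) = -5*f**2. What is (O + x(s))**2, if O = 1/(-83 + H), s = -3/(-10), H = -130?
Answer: 3751969/18147600 ≈ 0.20675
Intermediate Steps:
s = 3/10 (s = -3*(-1/10) = 3/10 ≈ 0.30000)
O = -1/213 (O = 1/(-83 - 130) = 1/(-213) = -1/213 ≈ -0.0046948)
(O + x(s))**2 = (-1/213 - 5*(3/10)**2)**2 = (-1/213 - 5*9/100)**2 = (-1/213 - 9/20)**2 = (-1937/4260)**2 = 3751969/18147600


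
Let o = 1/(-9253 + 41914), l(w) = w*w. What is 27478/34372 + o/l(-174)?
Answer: 6792866861695/8497140238548 ≈ 0.79943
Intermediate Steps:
l(w) = w²
o = 1/32661 ≈ 3.0618e-5
27478/34372 + o/l(-174) = 27478/34372 + 1/(32661*((-174)²)) = 27478*(1/34372) + (1/32661)/30276 = 13739/17186 + (1/32661)*(1/30276) = 13739/17186 + 1/988844436 = 6792866861695/8497140238548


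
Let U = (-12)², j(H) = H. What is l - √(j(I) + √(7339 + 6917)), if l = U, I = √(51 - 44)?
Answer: 144 - √(√7 + 36*√11) ≈ 132.95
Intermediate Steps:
I = √7 ≈ 2.6458
U = 144
l = 144
l - √(j(I) + √(7339 + 6917)) = 144 - √(√7 + √(7339 + 6917)) = 144 - √(√7 + √14256) = 144 - √(√7 + 36*√11)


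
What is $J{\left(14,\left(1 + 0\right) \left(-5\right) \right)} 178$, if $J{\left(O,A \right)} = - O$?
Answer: $-2492$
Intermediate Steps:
$J{\left(14,\left(1 + 0\right) \left(-5\right) \right)} 178 = \left(-1\right) 14 \cdot 178 = \left(-14\right) 178 = -2492$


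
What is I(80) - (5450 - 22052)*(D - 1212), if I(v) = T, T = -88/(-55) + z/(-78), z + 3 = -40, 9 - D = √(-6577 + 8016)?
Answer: -7789159501/390 - 16602*√1439 ≈ -2.0602e+7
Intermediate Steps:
D = 9 - √1439 (D = 9 - √(-6577 + 8016) = 9 - √1439 ≈ -28.934)
z = -43 (z = -3 - 40 = -43)
T = 839/390 (T = -88/(-55) - 43/(-78) = -88*(-1/55) - 43*(-1/78) = 8/5 + 43/78 = 839/390 ≈ 2.1513)
I(v) = 839/390
I(80) - (5450 - 22052)*(D - 1212) = 839/390 - (5450 - 22052)*((9 - √1439) - 1212) = 839/390 - (-16602)*(-1203 - √1439) = 839/390 - (19972206 + 16602*√1439) = 839/390 + (-19972206 - 16602*√1439) = -7789159501/390 - 16602*√1439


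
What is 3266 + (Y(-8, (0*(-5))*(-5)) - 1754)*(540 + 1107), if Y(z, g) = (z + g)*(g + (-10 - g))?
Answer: -2753812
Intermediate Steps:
Y(z, g) = -10*g - 10*z (Y(z, g) = (g + z)*(-10) = -10*g - 10*z)
3266 + (Y(-8, (0*(-5))*(-5)) - 1754)*(540 + 1107) = 3266 + ((-10*0*(-5)*(-5) - 10*(-8)) - 1754)*(540 + 1107) = 3266 + ((-0*(-5) + 80) - 1754)*1647 = 3266 + ((-10*0 + 80) - 1754)*1647 = 3266 + ((0 + 80) - 1754)*1647 = 3266 + (80 - 1754)*1647 = 3266 - 1674*1647 = 3266 - 2757078 = -2753812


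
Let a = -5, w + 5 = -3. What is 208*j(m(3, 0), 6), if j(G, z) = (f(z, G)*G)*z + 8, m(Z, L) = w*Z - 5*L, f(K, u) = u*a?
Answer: -3592576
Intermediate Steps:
w = -8 (w = -5 - 3 = -8)
f(K, u) = -5*u (f(K, u) = u*(-5) = -5*u)
m(Z, L) = -8*Z - 5*L
j(G, z) = 8 - 5*z*G² (j(G, z) = ((-5*G)*G)*z + 8 = (-5*G²)*z + 8 = -5*z*G² + 8 = 8 - 5*z*G²)
208*j(m(3, 0), 6) = 208*(8 - 5*6*(-8*3 - 5*0)²) = 208*(8 - 5*6*(-24 + 0)²) = 208*(8 - 5*6*(-24)²) = 208*(8 - 5*6*576) = 208*(8 - 17280) = 208*(-17272) = -3592576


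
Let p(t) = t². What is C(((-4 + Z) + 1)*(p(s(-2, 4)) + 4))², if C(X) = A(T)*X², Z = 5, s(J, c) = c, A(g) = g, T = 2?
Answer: 10240000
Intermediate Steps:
C(X) = 2*X²
C(((-4 + Z) + 1)*(p(s(-2, 4)) + 4))² = (2*(((-4 + 5) + 1)*(4² + 4))²)² = (2*((1 + 1)*(16 + 4))²)² = (2*(2*20)²)² = (2*40²)² = (2*1600)² = 3200² = 10240000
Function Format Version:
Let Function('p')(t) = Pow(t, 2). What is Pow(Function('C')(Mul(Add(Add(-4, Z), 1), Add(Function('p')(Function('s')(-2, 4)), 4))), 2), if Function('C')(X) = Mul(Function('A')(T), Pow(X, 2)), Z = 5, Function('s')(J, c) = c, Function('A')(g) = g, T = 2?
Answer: 10240000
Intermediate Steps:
Function('C')(X) = Mul(2, Pow(X, 2))
Pow(Function('C')(Mul(Add(Add(-4, Z), 1), Add(Function('p')(Function('s')(-2, 4)), 4))), 2) = Pow(Mul(2, Pow(Mul(Add(Add(-4, 5), 1), Add(Pow(4, 2), 4)), 2)), 2) = Pow(Mul(2, Pow(Mul(Add(1, 1), Add(16, 4)), 2)), 2) = Pow(Mul(2, Pow(Mul(2, 20), 2)), 2) = Pow(Mul(2, Pow(40, 2)), 2) = Pow(Mul(2, 1600), 2) = Pow(3200, 2) = 10240000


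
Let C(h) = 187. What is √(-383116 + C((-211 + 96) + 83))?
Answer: I*√382929 ≈ 618.81*I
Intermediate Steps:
√(-383116 + C((-211 + 96) + 83)) = √(-383116 + 187) = √(-382929) = I*√382929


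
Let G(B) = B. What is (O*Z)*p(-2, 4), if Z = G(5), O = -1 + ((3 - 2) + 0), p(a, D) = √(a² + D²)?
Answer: 0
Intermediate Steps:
p(a, D) = √(D² + a²)
O = 0 (O = -1 + (1 + 0) = -1 + 1 = 0)
Z = 5
(O*Z)*p(-2, 4) = (0*5)*√(4² + (-2)²) = 0*√(16 + 4) = 0*√20 = 0*(2*√5) = 0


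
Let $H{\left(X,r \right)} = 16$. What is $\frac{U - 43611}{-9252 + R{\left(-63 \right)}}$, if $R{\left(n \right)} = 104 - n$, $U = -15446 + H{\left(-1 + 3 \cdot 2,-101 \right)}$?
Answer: $\frac{2567}{395} \approx 6.4987$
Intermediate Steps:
$U = -15430$ ($U = -15446 + 16 = -15430$)
$\frac{U - 43611}{-9252 + R{\left(-63 \right)}} = \frac{-15430 - 43611}{-9252 + \left(104 - -63\right)} = - \frac{59041}{-9252 + \left(104 + 63\right)} = - \frac{59041}{-9252 + 167} = - \frac{59041}{-9085} = \left(-59041\right) \left(- \frac{1}{9085}\right) = \frac{2567}{395}$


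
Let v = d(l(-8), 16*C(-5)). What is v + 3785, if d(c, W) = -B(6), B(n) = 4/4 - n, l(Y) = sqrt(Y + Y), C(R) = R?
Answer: 3790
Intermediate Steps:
l(Y) = sqrt(2)*sqrt(Y) (l(Y) = sqrt(2*Y) = sqrt(2)*sqrt(Y))
B(n) = 1 - n (B(n) = 4*(1/4) - n = 1 - n)
d(c, W) = 5 (d(c, W) = -(1 - 1*6) = -(1 - 6) = -1*(-5) = 5)
v = 5
v + 3785 = 5 + 3785 = 3790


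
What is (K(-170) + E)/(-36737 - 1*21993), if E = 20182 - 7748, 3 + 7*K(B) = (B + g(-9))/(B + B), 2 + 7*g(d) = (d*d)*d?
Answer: -12185013/57555400 ≈ -0.21171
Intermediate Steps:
g(d) = -2/7 + d**3/7 (g(d) = -2/7 + ((d*d)*d)/7 = -2/7 + (d**2*d)/7 = -2/7 + d**3/7)
K(B) = -3/7 + (-731/7 + B)/(14*B) (K(B) = -3/7 + ((B + (-2/7 + (1/7)*(-9)**3))/(B + B))/7 = -3/7 + ((B + (-2/7 + (1/7)*(-729)))/((2*B)))/7 = -3/7 + ((B + (-2/7 - 729/7))*(1/(2*B)))/7 = -3/7 + ((B - 731/7)*(1/(2*B)))/7 = -3/7 + ((-731/7 + B)*(1/(2*B)))/7 = -3/7 + ((-731/7 + B)/(2*B))/7 = -3/7 + (-731/7 + B)/(14*B))
E = 12434
(K(-170) + E)/(-36737 - 1*21993) = ((1/98)*(-731 - 35*(-170))/(-170) + 12434)/(-36737 - 1*21993) = ((1/98)*(-1/170)*(-731 + 5950) + 12434)/(-36737 - 21993) = ((1/98)*(-1/170)*5219 + 12434)/(-58730) = (-307/980 + 12434)*(-1/58730) = (12185013/980)*(-1/58730) = -12185013/57555400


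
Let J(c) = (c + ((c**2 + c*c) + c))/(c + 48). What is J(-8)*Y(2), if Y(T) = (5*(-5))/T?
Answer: -35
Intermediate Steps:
J(c) = (2*c + 2*c**2)/(48 + c) (J(c) = (c + ((c**2 + c**2) + c))/(48 + c) = (c + (2*c**2 + c))/(48 + c) = (c + (c + 2*c**2))/(48 + c) = (2*c + 2*c**2)/(48 + c))
Y(T) = -25/T
J(-8)*Y(2) = (2*(-8)*(1 - 8)/(48 - 8))*(-25/2) = (2*(-8)*(-7)/40)*(-25*1/2) = (2*(-8)*(1/40)*(-7))*(-25/2) = (14/5)*(-25/2) = -35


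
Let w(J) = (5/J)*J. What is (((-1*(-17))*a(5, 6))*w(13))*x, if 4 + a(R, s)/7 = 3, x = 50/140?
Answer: -425/2 ≈ -212.50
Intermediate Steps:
x = 5/14 (x = 50*(1/140) = 5/14 ≈ 0.35714)
a(R, s) = -7 (a(R, s) = -28 + 7*3 = -28 + 21 = -7)
w(J) = 5
(((-1*(-17))*a(5, 6))*w(13))*x = ((-1*(-17)*(-7))*5)*(5/14) = ((17*(-7))*5)*(5/14) = -119*5*(5/14) = -595*5/14 = -425/2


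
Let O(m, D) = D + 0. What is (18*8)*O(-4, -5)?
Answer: -720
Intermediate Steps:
O(m, D) = D
(18*8)*O(-4, -5) = (18*8)*(-5) = 144*(-5) = -720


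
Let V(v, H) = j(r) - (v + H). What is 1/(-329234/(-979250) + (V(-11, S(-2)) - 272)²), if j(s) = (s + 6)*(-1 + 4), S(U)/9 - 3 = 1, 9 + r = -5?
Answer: 489625/50451614242 ≈ 9.7048e-6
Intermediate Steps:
r = -14 (r = -9 - 5 = -14)
S(U) = 36 (S(U) = 27 + 9*1 = 27 + 9 = 36)
j(s) = 18 + 3*s (j(s) = (6 + s)*3 = 18 + 3*s)
V(v, H) = -24 - H - v (V(v, H) = (18 + 3*(-14)) - (v + H) = (18 - 42) - (H + v) = -24 + (-H - v) = -24 - H - v)
1/(-329234/(-979250) + (V(-11, S(-2)) - 272)²) = 1/(-329234/(-979250) + ((-24 - 1*36 - 1*(-11)) - 272)²) = 1/(-329234*(-1/979250) + ((-24 - 36 + 11) - 272)²) = 1/(164617/489625 + (-49 - 272)²) = 1/(164617/489625 + (-321)²) = 1/(164617/489625 + 103041) = 1/(50451614242/489625) = 489625/50451614242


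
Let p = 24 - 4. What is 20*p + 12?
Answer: 412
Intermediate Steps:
p = 20
20*p + 12 = 20*20 + 12 = 400 + 12 = 412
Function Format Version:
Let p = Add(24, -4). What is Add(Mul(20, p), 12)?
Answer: 412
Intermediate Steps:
p = 20
Add(Mul(20, p), 12) = Add(Mul(20, 20), 12) = Add(400, 12) = 412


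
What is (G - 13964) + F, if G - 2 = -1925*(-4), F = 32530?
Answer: 26268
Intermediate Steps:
G = 7702 (G = 2 - 1925*(-4) = 2 + 7700 = 7702)
(G - 13964) + F = (7702 - 13964) + 32530 = -6262 + 32530 = 26268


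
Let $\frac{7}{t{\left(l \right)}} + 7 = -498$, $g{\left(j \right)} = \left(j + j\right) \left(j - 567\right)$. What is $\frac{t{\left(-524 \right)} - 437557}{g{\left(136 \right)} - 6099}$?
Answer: $\frac{220966292}{62282155} \approx 3.5478$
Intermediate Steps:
$g{\left(j \right)} = 2 j \left(-567 + j\right)$
$t{\left(l \right)} = - \frac{7}{505}$ ($t{\left(l \right)} = \frac{7}{-7 - 498} = \frac{7}{-505} = 7 \left(- \frac{1}{505}\right) = - \frac{7}{505}$)
$\frac{t{\left(-524 \right)} - 437557}{g{\left(136 \right)} - 6099} = \frac{- \frac{7}{505} - 437557}{2 \cdot 136 \left(-567 + 136\right) - 6099} = - \frac{220966292}{505 \left(2 \cdot 136 \left(-431\right) + \left(-216840 + 210741\right)\right)} = - \frac{220966292}{505 \left(-117232 - 6099\right)} = - \frac{220966292}{505 \left(-123331\right)} = \left(- \frac{220966292}{505}\right) \left(- \frac{1}{123331}\right) = \frac{220966292}{62282155}$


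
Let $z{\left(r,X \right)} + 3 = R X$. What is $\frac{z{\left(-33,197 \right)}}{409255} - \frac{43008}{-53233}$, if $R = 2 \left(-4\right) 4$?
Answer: $\frac{2466499787}{3112267345} \approx 0.79251$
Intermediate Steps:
$R = -32$ ($R = \left(-8\right) 4 = -32$)
$z{\left(r,X \right)} = -3 - 32 X$
$\frac{z{\left(-33,197 \right)}}{409255} - \frac{43008}{-53233} = \frac{-3 - 6304}{409255} - \frac{43008}{-53233} = \left(-3 - 6304\right) \frac{1}{409255} - - \frac{43008}{53233} = \left(-6307\right) \frac{1}{409255} + \frac{43008}{53233} = - \frac{901}{58465} + \frac{43008}{53233} = \frac{2466499787}{3112267345}$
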